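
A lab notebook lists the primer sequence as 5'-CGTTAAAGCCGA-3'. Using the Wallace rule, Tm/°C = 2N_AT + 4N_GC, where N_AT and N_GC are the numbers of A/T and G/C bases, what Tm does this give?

36°C

G=3, A=4, C=3, T=2
AT pairs contribute 6, GC pairs contribute 6.
Tm = 4·6 + 2·6 = 24 + 12 = 36°C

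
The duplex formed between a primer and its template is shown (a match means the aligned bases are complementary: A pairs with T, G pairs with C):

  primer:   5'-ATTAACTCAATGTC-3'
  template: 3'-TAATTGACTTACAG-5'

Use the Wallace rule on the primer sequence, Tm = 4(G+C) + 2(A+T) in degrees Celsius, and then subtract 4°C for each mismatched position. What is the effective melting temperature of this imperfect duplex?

32°C

Primer base counts: A=5, T=5, G=1, C=3 → A+T=10, G+C=4
Perfect-match Tm = 2(10) + 4(4) = 20 + 16 = 36°C
Mismatches (positions where the bases are not complementary): 1 (at position 8)
Effective Tm = 36 − 1×4 = 36 − 4 = 32°C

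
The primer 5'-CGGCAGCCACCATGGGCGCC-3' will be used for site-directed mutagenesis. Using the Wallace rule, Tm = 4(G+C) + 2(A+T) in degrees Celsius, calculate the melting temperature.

A=3, G=7, C=9, T=1
So N_AT = 4 and N_GC = 16.
Tm = 2×4 + 4×16 = 72°C

72°C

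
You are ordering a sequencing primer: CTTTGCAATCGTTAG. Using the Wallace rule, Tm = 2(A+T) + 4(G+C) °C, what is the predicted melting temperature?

Counting bases: C=3, T=6, G=3, A=3
A+T = 9, G+C = 6
Tm = 2(9) + 4(6) = 18 + 24 = 42°C

42°C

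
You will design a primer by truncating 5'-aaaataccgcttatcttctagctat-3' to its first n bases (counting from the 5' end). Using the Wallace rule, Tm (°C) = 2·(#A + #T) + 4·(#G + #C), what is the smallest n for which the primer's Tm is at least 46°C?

n = 18

First 17 bases: AAAATACCGCTTATCTT → Tm = 44°C (< 46°C)
First 18 bases: AAAATACCGCTTATCTTC → Tm = 48°C (≥ 46°C)
Since every base adds ≥2°C, Tm only increases with n, so the threshold is first crossed at n = 18.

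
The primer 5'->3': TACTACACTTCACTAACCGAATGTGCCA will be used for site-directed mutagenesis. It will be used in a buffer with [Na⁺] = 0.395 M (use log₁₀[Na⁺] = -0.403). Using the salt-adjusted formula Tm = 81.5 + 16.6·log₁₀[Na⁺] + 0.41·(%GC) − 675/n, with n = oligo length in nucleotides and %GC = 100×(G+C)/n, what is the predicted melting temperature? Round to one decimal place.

68.3°C

Length n = 28. A=9, G=3, T=7, C=9
G+C = 12, so %GC = 12/28 × 100 = 42.857%
Salt term: 16.6 × (-0.403) = -6.69
GC term: 0.41 × 42.857 = 17.571; length term: −675/28 = −24.107
Tm = 81.5 + (-6.69) + 17.571 − 24.107 = 68.274 → 68.3°C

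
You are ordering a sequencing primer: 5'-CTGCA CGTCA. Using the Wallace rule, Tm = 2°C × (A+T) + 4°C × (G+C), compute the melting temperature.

32°C

Base counts: C=4, G=2, A=2, T=2
So N_AT = 4 and N_GC = 6.
Tm = 2×4 + 4×6 = 32°C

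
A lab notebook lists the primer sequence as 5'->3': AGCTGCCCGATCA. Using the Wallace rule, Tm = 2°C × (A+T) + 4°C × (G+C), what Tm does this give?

C=5, G=3, A=3, T=2
A+T = 5, G+C = 8
Tm = 2(5) + 4(8) = 10 + 32 = 42°C

42°C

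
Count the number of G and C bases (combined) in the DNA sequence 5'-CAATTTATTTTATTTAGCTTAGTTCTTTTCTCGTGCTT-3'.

10

Base counts: T=22, G=4, C=6, A=6
Total G or C: 4 + 6 = 10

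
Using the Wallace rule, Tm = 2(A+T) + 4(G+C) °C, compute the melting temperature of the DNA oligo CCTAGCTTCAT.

Scanning the sequence gives T=4, A=2, G=1, C=4.
A+T = 6, G+C = 5
Tm = 4·5 + 2·6 = 20 + 12 = 32°C

32°C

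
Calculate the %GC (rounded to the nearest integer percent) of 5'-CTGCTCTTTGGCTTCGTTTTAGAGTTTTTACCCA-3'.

41%

Counting bases: C=8, T=16, G=6, A=4
G+C = 6 + 8 = 14 out of 34 bases
%GC = 14/34 × 100 = 41.18% ≈ 41%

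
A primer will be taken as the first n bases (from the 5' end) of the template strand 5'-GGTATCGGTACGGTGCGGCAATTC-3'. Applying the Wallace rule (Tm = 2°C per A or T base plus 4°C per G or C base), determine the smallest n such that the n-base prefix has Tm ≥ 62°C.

n = 19

First 18 bases: GGTATCGGTACGGTGCGG → Tm = 60°C (< 62°C)
First 19 bases: GGTATCGGTACGGTGCGGC → Tm = 64°C (≥ 62°C)
Since every base adds ≥2°C, Tm only increases with n, so the threshold is first crossed at n = 19.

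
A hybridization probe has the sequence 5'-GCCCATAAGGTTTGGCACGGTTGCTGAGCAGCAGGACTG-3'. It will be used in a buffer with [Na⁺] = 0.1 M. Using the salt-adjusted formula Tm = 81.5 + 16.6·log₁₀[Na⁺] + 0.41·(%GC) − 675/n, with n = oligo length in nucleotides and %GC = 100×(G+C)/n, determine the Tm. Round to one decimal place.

Length n = 39. T=8, C=9, A=8, G=14
G+C = 23, so %GC = 23/39 × 100 = 58.974%
Salt term: 16.6 × (-1) = -16.6
GC term: 0.41 × 58.974 = 24.179; length term: −675/39 = −17.308
Tm = 81.5 + (-16.6) + 24.179 − 17.308 = 71.771 → 71.8°C

71.8°C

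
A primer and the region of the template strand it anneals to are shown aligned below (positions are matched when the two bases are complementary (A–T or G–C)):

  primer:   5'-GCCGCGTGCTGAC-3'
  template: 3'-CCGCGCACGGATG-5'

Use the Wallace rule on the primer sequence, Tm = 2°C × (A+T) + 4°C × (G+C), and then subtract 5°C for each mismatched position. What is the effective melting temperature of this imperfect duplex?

Primer base counts: A=1, T=2, G=5, C=5 → A+T=3, G+C=10
Perfect-match Tm = 2(3) + 4(10) = 6 + 40 = 46°C
Mismatches (positions where the bases are not complementary): 3 (at positions 2, 10, 11)
Effective Tm = 46 − 3×5 = 46 − 15 = 31°C

31°C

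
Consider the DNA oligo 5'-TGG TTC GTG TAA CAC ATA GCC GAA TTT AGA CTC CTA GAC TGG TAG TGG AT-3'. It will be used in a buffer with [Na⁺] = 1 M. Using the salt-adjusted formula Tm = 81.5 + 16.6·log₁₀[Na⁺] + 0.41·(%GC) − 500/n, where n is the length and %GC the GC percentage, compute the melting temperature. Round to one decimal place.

89.5°C

Length n = 50. Base counts: C=9, G=13, A=13, T=15
G+C = 22, so %GC = 22/50 × 100 = 44%
Salt term: 16.6 × (0) = 0
GC term: 0.41 × 44 = 18.04; length term: −500/50 = −10
Tm = 81.5 + (0) + 18.04 − 10 = 89.54 → 89.5°C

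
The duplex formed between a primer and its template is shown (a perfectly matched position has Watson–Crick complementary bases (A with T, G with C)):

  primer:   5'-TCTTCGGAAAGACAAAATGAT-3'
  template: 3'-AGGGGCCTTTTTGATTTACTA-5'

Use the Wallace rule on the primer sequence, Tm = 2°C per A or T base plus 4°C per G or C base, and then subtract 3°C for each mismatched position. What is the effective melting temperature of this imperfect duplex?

Primer base counts: A=9, T=5, G=4, C=3 → A+T=14, G+C=7
Perfect-match Tm = 2(14) + 4(7) = 28 + 28 = 56°C
Mismatches (positions where the bases are not complementary): 4 (at positions 3, 4, 11, 14)
Effective Tm = 56 − 4×3 = 56 − 12 = 44°C

44°C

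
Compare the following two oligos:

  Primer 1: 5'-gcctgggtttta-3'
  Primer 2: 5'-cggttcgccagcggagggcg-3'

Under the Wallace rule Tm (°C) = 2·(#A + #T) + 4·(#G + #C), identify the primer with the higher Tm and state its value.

Primer 2, 72°C

Primer 1: A+T=6, G+C=6 → Tm = 2(6)+4(6) = 36°C
Primer 2: A+T=4, G+C=16 → Tm = 2(4)+4(16) = 72°C
36°C vs 72°C → primer 2 is higher.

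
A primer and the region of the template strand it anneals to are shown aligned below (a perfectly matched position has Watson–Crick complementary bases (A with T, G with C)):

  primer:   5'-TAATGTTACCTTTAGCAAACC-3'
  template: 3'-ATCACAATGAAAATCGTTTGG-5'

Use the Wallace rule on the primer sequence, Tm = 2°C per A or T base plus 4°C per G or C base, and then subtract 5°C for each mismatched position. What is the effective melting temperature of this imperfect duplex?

Primer base counts: A=7, T=7, G=2, C=5 → A+T=14, G+C=7
Perfect-match Tm = 2(14) + 4(7) = 28 + 28 = 56°C
Mismatches (positions where the bases are not complementary): 2 (at positions 3, 10)
Effective Tm = 56 − 2×5 = 56 − 10 = 46°C

46°C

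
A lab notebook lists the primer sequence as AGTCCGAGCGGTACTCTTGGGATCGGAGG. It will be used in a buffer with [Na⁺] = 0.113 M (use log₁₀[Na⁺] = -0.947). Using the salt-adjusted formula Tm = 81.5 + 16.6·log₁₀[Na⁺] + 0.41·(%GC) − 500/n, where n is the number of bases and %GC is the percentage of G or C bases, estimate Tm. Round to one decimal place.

Length n = 29. Base counts: G=12, T=6, A=5, C=6
G+C = 18, so %GC = 18/29 × 100 = 62.069%
Salt term: 16.6 × (-0.947) = -15.72
GC term: 0.41 × 62.069 = 25.448; length term: −500/29 = −17.241
Tm = 81.5 + (-15.72) + 25.448 − 17.241 = 73.987 → 74.0°C

74.0°C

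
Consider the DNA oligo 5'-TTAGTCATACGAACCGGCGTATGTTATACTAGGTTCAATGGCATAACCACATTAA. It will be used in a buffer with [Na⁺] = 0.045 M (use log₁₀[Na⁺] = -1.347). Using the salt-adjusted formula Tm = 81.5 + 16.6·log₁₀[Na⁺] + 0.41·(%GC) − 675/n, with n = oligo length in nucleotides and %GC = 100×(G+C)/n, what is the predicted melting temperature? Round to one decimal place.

Length n = 55. Scanning the sequence gives G=10, C=11, A=18, T=16.
G+C = 21, so %GC = 21/55 × 100 = 38.182%
Salt term: 16.6 × (-1.347) = -22.36
GC term: 0.41 × 38.182 = 15.655; length term: −675/55 = −12.273
Tm = 81.5 + (-22.36) + 15.655 − 12.273 = 62.522 → 62.5°C

62.5°C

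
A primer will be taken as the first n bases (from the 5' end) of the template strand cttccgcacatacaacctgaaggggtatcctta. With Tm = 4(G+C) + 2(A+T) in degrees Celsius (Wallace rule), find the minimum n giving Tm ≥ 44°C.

First 14 bases: CTTCCGCACATACA → Tm = 42°C (< 44°C)
First 15 bases: CTTCCGCACATACAA → Tm = 44°C (≥ 44°C)
Since every base adds ≥2°C, Tm only increases with n, so the threshold is first crossed at n = 15.

n = 15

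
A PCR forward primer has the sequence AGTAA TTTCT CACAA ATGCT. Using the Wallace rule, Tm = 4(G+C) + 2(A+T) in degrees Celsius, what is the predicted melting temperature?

Counting bases: T=7, C=4, G=2, A=7
A+T = 14, G+C = 6
Tm = 4·6 + 2·14 = 24 + 28 = 52°C

52°C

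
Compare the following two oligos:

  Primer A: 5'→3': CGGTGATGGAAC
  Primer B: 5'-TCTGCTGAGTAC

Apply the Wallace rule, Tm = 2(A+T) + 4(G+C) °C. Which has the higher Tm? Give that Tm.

Primer A: A+T=5, G+C=7 → Tm = 2(5)+4(7) = 38°C
Primer B: A+T=6, G+C=6 → Tm = 2(6)+4(6) = 36°C
38°C vs 36°C → primer A is higher.

Primer A, 38°C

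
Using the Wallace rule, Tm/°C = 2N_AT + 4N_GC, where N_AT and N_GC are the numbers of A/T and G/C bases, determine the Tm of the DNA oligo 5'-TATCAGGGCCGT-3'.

38°C

Counting bases: G=4, A=2, C=3, T=3
AT pairs contribute 5, GC pairs contribute 7.
Tm = 4·7 + 2·5 = 28 + 10 = 38°C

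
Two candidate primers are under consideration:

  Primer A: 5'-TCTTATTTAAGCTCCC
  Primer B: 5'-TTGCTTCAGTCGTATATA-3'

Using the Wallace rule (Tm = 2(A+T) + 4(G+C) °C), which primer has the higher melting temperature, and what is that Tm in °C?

Primer B, 48°C

Primer A: A+T=10, G+C=6 → Tm = 2(10)+4(6) = 44°C
Primer B: A+T=12, G+C=6 → Tm = 2(12)+4(6) = 48°C
44°C vs 48°C → primer B is higher.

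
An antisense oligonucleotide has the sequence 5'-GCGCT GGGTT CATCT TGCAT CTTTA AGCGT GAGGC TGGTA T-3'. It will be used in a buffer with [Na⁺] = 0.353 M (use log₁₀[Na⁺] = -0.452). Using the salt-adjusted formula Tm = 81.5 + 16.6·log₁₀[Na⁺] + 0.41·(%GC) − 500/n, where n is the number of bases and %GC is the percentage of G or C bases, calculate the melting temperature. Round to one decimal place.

82.8°C

Length n = 41. Base counts: T=14, A=6, G=13, C=8
G+C = 21, so %GC = 21/41 × 100 = 51.22%
Salt term: 16.6 × (-0.452) = -7.503
GC term: 0.41 × 51.22 = 21; length term: −500/41 = −12.195
Tm = 81.5 + (-7.503) + 21 − 12.195 = 82.802 → 82.8°C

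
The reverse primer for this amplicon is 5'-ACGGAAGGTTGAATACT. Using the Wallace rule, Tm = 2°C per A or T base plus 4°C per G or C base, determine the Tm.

A=6, T=4, C=2, G=5
A+T = 10, G+C = 7
Tm = 4·7 + 2·10 = 28 + 20 = 48°C

48°C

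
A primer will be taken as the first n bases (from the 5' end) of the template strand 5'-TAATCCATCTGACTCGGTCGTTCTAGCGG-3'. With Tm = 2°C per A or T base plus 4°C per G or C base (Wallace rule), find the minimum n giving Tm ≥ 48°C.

First 16 bases: TAATCCATCTGACTCG → Tm = 46°C (< 48°C)
First 17 bases: TAATCCATCTGACTCGG → Tm = 50°C (≥ 48°C)
Each additional base adds 2°C (A/T) or 4°C (G/C), so Tm is non-decreasing in n; n = 17 is the first length to reach 48°C.

n = 17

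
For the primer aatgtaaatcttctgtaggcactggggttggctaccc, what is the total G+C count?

C=8, A=8, T=11, G=10
Total G or C: 10 + 8 = 18

18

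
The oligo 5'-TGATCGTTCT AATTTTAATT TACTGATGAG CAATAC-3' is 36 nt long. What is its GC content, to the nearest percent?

Scanning the sequence gives G=5, A=11, C=5, T=15.
G+C = 5 + 5 = 10 out of 36 bases
%GC = 10/36 × 100 = 27.78% ≈ 28%

28%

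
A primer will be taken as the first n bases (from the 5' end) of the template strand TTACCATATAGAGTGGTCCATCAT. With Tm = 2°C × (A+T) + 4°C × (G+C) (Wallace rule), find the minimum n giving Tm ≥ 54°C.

First 18 bases: TTACCATATAGAGTGGTC → Tm = 50°C (< 54°C)
First 19 bases: TTACCATATAGAGTGGTCC → Tm = 54°C (≥ 54°C)
Since every base adds ≥2°C, Tm only increases with n, so the threshold is first crossed at n = 19.

n = 19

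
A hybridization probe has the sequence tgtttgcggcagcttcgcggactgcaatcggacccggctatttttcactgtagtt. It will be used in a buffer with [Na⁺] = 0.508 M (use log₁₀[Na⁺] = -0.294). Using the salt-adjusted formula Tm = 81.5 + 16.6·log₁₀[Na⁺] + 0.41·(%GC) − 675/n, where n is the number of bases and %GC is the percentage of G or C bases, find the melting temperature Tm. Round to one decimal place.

86.0°C

Length n = 55. Scanning the sequence gives A=8, G=15, T=18, C=14.
G+C = 29, so %GC = 29/55 × 100 = 52.727%
Salt term: 16.6 × (-0.294) = -4.88
GC term: 0.41 × 52.727 = 21.618; length term: −675/55 = −12.273
Tm = 81.5 + (-4.88) + 21.618 − 12.273 = 85.965 → 86.0°C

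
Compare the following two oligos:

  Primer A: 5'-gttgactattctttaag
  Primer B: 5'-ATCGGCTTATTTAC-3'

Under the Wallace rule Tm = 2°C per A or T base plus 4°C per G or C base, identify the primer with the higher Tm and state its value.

Primer A, 44°C

Primer A: A+T=12, G+C=5 → Tm = 2(12)+4(5) = 44°C
Primer B: A+T=9, G+C=5 → Tm = 2(9)+4(5) = 38°C
44°C vs 38°C → primer A is higher.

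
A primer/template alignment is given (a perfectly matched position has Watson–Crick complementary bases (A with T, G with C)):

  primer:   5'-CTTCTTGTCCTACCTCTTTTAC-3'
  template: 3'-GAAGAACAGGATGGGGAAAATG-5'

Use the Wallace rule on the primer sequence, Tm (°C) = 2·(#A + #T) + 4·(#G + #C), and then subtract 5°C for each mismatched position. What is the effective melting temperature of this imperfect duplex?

57°C

Primer base counts: A=2, T=11, G=1, C=8 → A+T=13, G+C=9
Perfect-match Tm = 2(13) + 4(9) = 26 + 36 = 62°C
Mismatches (positions where the bases are not complementary): 1 (at position 15)
Effective Tm = 62 − 1×5 = 62 − 5 = 57°C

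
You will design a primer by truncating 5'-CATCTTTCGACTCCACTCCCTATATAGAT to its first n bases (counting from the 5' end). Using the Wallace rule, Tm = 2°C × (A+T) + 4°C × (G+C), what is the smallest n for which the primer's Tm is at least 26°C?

n = 9

First 8 bases: CATCTTTC → Tm = 22°C (< 26°C)
First 9 bases: CATCTTTCG → Tm = 26°C (≥ 26°C)
Since every base adds ≥2°C, Tm only increases with n, so the threshold is first crossed at n = 9.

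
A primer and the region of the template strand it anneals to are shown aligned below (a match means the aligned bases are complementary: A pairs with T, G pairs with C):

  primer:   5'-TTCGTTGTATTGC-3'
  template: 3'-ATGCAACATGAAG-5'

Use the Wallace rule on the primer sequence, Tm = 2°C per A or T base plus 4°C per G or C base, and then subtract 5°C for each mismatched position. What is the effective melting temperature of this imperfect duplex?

Primer base counts: A=1, T=7, G=3, C=2 → A+T=8, G+C=5
Perfect-match Tm = 2(8) + 4(5) = 16 + 20 = 36°C
Mismatches (positions where the bases are not complementary): 3 (at positions 2, 10, 12)
Effective Tm = 36 − 3×5 = 36 − 15 = 21°C

21°C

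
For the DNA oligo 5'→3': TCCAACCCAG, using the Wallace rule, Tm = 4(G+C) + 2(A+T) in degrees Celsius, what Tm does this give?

Base counts: A=3, C=5, G=1, T=1
A+T = 4, G+C = 6
Tm = 4·6 + 2·4 = 24 + 8 = 32°C

32°C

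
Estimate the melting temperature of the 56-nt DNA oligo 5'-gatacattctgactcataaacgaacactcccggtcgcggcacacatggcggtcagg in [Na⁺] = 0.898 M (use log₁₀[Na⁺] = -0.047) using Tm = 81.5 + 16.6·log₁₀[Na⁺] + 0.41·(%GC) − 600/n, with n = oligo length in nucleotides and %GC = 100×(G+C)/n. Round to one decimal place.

Length n = 56. Scanning the sequence gives C=17, G=14, A=15, T=10.
G+C = 31, so %GC = 31/56 × 100 = 55.357%
Salt term: 16.6 × (-0.047) = -0.78
GC term: 0.41 × 55.357 = 22.696; length term: −600/56 = −10.714
Tm = 81.5 + (-0.78) + 22.696 − 10.714 = 92.702 → 92.7°C

92.7°C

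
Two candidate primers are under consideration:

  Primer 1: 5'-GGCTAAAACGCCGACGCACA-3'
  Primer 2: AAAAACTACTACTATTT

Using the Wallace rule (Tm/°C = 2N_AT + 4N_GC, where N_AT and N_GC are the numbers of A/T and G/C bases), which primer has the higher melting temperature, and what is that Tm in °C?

Primer 1: A+T=8, G+C=12 → Tm = 2(8)+4(12) = 64°C
Primer 2: A+T=14, G+C=3 → Tm = 2(14)+4(3) = 40°C
64°C vs 40°C → primer 1 is higher.

Primer 1, 64°C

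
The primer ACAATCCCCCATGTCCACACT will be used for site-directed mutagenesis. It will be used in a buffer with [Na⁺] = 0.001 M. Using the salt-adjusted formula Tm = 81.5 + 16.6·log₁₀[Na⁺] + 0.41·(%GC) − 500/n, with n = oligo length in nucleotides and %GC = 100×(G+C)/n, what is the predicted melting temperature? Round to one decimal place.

29.4°C

Length n = 21. Base counts: G=1, C=10, T=4, A=6
G+C = 11, so %GC = 11/21 × 100 = 52.381%
Salt term: 16.6 × (-3) = -49.8
GC term: 0.41 × 52.381 = 21.476; length term: −500/21 = −23.81
Tm = 81.5 + (-49.8) + 21.476 − 23.81 = 29.366 → 29.4°C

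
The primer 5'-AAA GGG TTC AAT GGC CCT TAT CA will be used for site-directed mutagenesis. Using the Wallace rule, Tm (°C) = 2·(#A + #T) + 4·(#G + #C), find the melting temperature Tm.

66°C

Counting bases: A=7, C=5, T=6, G=5
AT pairs contribute 13, GC pairs contribute 10.
Tm = 2×13 + 4×10 = 66°C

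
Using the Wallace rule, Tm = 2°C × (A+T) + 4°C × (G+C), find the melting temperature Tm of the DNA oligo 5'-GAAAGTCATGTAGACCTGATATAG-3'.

66°C

Base counts: T=6, C=3, G=6, A=9
AT pairs contribute 15, GC pairs contribute 9.
Tm = 2×15 + 4×9 = 66°C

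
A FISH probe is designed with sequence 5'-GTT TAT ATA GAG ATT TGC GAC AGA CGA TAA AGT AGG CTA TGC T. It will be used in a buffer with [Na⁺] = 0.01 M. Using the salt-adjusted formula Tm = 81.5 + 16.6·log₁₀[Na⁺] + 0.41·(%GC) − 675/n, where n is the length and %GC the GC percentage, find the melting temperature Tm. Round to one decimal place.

47.9°C

Length n = 43. C=5, G=11, T=13, A=14
G+C = 16, so %GC = 16/43 × 100 = 37.209%
Salt term: 16.6 × (-2) = -33.2
GC term: 0.41 × 37.209 = 15.256; length term: −675/43 = −15.698
Tm = 81.5 + (-33.2) + 15.256 − 15.698 = 47.858 → 47.9°C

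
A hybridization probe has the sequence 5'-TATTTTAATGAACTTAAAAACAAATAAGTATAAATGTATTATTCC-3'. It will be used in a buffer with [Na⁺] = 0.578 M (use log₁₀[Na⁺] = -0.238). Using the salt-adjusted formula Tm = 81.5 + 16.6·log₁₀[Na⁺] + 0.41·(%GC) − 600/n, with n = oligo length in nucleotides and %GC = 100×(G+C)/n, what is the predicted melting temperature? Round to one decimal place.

Length n = 45. A=21, C=4, G=3, T=17
G+C = 7, so %GC = 7/45 × 100 = 15.556%
Salt term: 16.6 × (-0.238) = -3.951
GC term: 0.41 × 15.556 = 6.378; length term: −600/45 = −13.333
Tm = 81.5 + (-3.951) + 6.378 − 13.333 = 70.594 → 70.6°C

70.6°C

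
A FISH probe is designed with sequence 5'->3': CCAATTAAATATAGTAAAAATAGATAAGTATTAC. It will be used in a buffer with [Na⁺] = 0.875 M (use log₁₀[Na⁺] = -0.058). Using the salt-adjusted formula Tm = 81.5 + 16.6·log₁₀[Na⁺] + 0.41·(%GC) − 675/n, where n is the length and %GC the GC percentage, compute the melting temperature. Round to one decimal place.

67.9°C

Length n = 34. Base counts: A=18, C=3, G=3, T=10
G+C = 6, so %GC = 6/34 × 100 = 17.647%
Salt term: 16.6 × (-0.058) = -0.963
GC term: 0.41 × 17.647 = 7.235; length term: −675/34 = −19.853
Tm = 81.5 + (-0.963) + 7.235 − 19.853 = 67.919 → 67.9°C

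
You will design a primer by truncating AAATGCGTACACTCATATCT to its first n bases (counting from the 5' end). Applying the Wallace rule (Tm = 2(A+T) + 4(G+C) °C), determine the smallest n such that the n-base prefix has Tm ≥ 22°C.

First 7 bases: AAATGCG → Tm = 20°C (< 22°C)
First 8 bases: AAATGCGT → Tm = 22°C (≥ 22°C)
Since every base adds ≥2°C, Tm only increases with n, so the threshold is first crossed at n = 8.

n = 8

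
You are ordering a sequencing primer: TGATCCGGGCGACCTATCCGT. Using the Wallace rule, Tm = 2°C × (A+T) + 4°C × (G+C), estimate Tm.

Scanning the sequence gives G=6, T=5, C=7, A=3.
So N_AT = 8 and N_GC = 13.
Tm = 4·13 + 2·8 = 52 + 16 = 68°C

68°C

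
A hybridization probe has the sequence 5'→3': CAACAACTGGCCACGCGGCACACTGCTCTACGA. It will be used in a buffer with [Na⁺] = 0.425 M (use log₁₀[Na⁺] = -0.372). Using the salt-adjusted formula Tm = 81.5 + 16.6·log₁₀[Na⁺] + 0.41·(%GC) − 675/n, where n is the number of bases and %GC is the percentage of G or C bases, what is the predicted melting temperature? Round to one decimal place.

79.7°C

Length n = 33. Scanning the sequence gives T=4, G=7, C=13, A=9.
G+C = 20, so %GC = 20/33 × 100 = 60.606%
Salt term: 16.6 × (-0.372) = -6.175
GC term: 0.41 × 60.606 = 24.848; length term: −675/33 = −20.455
Tm = 81.5 + (-6.175) + 24.848 − 20.455 = 79.718 → 79.7°C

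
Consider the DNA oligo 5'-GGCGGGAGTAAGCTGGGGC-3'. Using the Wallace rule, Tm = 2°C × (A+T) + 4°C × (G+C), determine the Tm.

66°C

Base counts: C=3, A=3, T=2, G=11
AT pairs contribute 5, GC pairs contribute 14.
Tm = 2×5 + 4×14 = 66°C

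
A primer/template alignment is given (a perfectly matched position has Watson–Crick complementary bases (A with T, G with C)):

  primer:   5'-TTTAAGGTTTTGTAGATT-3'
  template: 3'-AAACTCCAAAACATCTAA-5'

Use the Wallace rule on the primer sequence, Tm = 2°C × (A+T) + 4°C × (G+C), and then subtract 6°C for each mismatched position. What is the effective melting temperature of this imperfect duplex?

Primer base counts: A=4, T=10, G=4, C=0 → A+T=14, G+C=4
Perfect-match Tm = 2(14) + 4(4) = 28 + 16 = 44°C
Mismatches (positions where the bases are not complementary): 1 (at position 4)
Effective Tm = 44 − 1×6 = 44 − 6 = 38°C

38°C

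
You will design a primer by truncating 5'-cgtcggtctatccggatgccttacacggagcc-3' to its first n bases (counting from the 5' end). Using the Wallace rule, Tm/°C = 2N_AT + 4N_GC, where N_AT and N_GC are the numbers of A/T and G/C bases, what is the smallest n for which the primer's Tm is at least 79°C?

n = 26

First 25 bases: CGTCGGTCTATCCGGATGCCTTACA → Tm = 78°C (< 79°C)
First 26 bases: CGTCGGTCTATCCGGATGCCTTACAC → Tm = 82°C (≥ 79°C)
Since every base adds ≥2°C, Tm only increases with n, so the threshold is first crossed at n = 26.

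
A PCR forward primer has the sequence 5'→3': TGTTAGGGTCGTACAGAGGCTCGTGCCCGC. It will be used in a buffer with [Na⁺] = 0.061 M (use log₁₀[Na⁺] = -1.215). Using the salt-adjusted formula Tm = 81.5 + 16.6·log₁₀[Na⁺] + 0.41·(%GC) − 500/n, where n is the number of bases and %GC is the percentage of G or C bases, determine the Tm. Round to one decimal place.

70.6°C

Length n = 30. Counting bases: T=7, C=8, A=4, G=11
G+C = 19, so %GC = 19/30 × 100 = 63.333%
Salt term: 16.6 × (-1.215) = -20.169
GC term: 0.41 × 63.333 = 25.967; length term: −500/30 = −16.667
Tm = 81.5 + (-20.169) + 25.967 − 16.667 = 70.631 → 70.6°C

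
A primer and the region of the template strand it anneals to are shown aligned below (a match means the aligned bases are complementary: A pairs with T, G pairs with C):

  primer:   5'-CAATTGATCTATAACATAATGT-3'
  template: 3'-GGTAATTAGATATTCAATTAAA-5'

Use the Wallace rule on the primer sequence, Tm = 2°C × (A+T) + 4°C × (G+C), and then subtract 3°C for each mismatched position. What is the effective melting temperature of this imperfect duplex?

Primer base counts: A=9, T=8, G=2, C=3 → A+T=17, G+C=5
Perfect-match Tm = 2(17) + 4(5) = 34 + 20 = 54°C
Mismatches (positions where the bases are not complementary): 5 (at positions 2, 6, 15, 16, 21)
Effective Tm = 54 − 5×3 = 54 − 15 = 39°C

39°C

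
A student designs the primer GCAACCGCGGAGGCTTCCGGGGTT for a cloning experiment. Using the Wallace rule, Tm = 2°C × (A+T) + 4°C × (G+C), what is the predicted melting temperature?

82°C

Scanning the sequence gives C=7, A=3, T=4, G=10.
So N_AT = 7 and N_GC = 17.
Tm = 2(7) + 4(17) = 14 + 68 = 82°C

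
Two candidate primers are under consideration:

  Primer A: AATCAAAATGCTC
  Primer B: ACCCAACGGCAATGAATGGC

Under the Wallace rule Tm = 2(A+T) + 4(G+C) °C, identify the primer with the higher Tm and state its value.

Primer A: A+T=9, G+C=4 → Tm = 2(9)+4(4) = 34°C
Primer B: A+T=9, G+C=11 → Tm = 2(9)+4(11) = 62°C
34°C vs 62°C → primer B is higher.

Primer B, 62°C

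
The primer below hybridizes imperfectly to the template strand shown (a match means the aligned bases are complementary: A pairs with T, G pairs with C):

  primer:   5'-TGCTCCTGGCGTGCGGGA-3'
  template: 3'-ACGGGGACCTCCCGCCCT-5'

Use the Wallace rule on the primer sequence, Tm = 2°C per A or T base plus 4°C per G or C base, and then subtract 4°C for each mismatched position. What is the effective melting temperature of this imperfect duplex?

50°C

Primer base counts: A=1, T=4, G=8, C=5 → A+T=5, G+C=13
Perfect-match Tm = 2(5) + 4(13) = 10 + 52 = 62°C
Mismatches (positions where the bases are not complementary): 3 (at positions 4, 10, 12)
Effective Tm = 62 − 3×4 = 62 − 12 = 50°C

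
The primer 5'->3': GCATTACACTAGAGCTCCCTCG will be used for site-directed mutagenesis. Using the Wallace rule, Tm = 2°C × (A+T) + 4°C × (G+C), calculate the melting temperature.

Counting bases: C=8, T=5, A=5, G=4
AT pairs contribute 10, GC pairs contribute 12.
Tm = 2×10 + 4×12 = 68°C

68°C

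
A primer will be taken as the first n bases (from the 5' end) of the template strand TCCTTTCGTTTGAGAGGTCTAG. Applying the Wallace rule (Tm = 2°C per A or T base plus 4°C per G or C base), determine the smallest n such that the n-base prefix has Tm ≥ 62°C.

First 21 bases: TCCTTTCGTTTGAGAGGTCTA → Tm = 60°C (< 62°C)
First 22 bases: TCCTTTCGTTTGAGAGGTCTAG → Tm = 64°C (≥ 62°C)
Since every base adds ≥2°C, Tm only increases with n, so the threshold is first crossed at n = 22.

n = 22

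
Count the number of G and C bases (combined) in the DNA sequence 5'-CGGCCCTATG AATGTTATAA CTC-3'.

10

Scanning the sequence gives A=6, T=7, C=6, G=4.
G+C = 4 + 6 = 10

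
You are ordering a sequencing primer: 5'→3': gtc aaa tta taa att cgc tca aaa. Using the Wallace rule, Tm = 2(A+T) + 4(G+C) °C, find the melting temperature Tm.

Base counts: C=4, A=11, T=7, G=2
So N_AT = 18 and N_GC = 6.
Tm = 2×18 + 4×6 = 60°C

60°C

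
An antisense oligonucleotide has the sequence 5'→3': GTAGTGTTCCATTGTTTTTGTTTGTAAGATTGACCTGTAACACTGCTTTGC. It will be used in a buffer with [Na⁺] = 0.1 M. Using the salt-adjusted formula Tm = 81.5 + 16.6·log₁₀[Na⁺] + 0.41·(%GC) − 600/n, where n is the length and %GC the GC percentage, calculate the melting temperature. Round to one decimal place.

68.4°C

Length n = 51. Base counts: C=8, T=23, A=9, G=11
G+C = 19, so %GC = 19/51 × 100 = 37.255%
Salt term: 16.6 × (-1) = -16.6
GC term: 0.41 × 37.255 = 15.275; length term: −600/51 = −11.765
Tm = 81.5 + (-16.6) + 15.275 − 11.765 = 68.41 → 68.4°C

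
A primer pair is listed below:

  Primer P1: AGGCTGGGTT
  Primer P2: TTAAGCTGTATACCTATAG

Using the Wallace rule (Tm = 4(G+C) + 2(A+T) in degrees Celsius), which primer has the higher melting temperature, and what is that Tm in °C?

Primer P2, 50°C

Primer P1: A+T=4, G+C=6 → Tm = 2(4)+4(6) = 32°C
Primer P2: A+T=13, G+C=6 → Tm = 2(13)+4(6) = 50°C
32°C vs 50°C → primer P2 is higher.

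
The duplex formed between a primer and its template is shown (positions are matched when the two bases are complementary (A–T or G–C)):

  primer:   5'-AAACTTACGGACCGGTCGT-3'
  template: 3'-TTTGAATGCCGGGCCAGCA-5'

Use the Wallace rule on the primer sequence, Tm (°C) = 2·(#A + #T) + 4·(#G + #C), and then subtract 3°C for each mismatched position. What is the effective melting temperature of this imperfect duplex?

55°C

Primer base counts: A=5, T=4, G=5, C=5 → A+T=9, G+C=10
Perfect-match Tm = 2(9) + 4(10) = 18 + 40 = 58°C
Mismatches (positions where the bases are not complementary): 1 (at position 11)
Effective Tm = 58 − 1×3 = 58 − 3 = 55°C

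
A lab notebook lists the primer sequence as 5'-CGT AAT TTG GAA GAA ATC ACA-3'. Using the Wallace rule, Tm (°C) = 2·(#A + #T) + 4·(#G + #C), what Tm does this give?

56°C

G=4, C=3, T=5, A=9
AT pairs contribute 14, GC pairs contribute 7.
Tm = 2(14) + 4(7) = 28 + 28 = 56°C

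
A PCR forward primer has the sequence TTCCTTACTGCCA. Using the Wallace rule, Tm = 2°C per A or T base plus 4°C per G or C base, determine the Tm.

38°C

G=1, C=5, T=5, A=2
AT pairs contribute 7, GC pairs contribute 6.
Tm = 2×7 + 4×6 = 38°C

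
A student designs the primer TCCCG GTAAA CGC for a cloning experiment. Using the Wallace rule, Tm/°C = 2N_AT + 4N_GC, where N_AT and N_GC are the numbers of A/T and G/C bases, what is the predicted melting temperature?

Scanning the sequence gives C=5, G=3, A=3, T=2.
So N_AT = 5 and N_GC = 8.
Tm = 4·8 + 2·5 = 32 + 10 = 42°C

42°C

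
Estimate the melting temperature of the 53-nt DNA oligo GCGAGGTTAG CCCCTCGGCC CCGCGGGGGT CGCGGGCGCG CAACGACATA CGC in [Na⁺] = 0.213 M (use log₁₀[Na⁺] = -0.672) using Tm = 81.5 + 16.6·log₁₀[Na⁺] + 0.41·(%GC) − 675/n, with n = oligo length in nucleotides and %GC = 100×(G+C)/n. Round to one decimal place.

Length n = 53. Counting bases: G=21, T=5, C=20, A=7
G+C = 41, so %GC = 41/53 × 100 = 77.358%
Salt term: 16.6 × (-0.672) = -11.155
GC term: 0.41 × 77.358 = 31.717; length term: −675/53 = −12.736
Tm = 81.5 + (-11.155) + 31.717 − 12.736 = 89.326 → 89.3°C

89.3°C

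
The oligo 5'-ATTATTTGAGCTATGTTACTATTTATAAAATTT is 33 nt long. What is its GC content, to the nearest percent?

Scanning the sequence gives G=3, A=11, T=17, C=2.
G+C = 3 + 2 = 5 out of 33 bases
%GC = 5/33 × 100 = 15.15% ≈ 15%

15%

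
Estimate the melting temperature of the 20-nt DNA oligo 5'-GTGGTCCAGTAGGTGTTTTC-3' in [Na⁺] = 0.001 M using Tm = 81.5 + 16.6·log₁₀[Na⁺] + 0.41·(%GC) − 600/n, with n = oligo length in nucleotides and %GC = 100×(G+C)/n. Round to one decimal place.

22.2°C

Length n = 20. G=7, C=3, A=2, T=8
G+C = 10, so %GC = 10/20 × 100 = 50%
Salt term: 16.6 × (-3) = -49.8
GC term: 0.41 × 50 = 20.5; length term: −600/20 = −30
Tm = 81.5 + (-49.8) + 20.5 − 30 = 22.2 → 22.2°C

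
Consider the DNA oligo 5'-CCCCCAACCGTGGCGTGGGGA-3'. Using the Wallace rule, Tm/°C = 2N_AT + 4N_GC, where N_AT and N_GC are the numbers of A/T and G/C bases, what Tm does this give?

74°C

Base counts: A=3, T=2, G=8, C=8
AT pairs contribute 5, GC pairs contribute 16.
Tm = 2×5 + 4×16 = 74°C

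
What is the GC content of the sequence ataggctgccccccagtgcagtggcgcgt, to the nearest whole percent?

Scanning the sequence gives C=10, T=5, G=10, A=4.
G+C = 10 + 10 = 20 out of 29 bases
%GC = 20/29 × 100 = 68.97% ≈ 69%

69%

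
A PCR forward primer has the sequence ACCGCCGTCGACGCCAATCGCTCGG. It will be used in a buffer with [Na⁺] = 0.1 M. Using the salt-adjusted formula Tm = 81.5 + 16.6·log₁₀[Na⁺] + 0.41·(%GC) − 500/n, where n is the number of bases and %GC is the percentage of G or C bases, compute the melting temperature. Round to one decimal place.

Length n = 25. Base counts: T=3, A=4, C=11, G=7
G+C = 18, so %GC = 18/25 × 100 = 72%
Salt term: 16.6 × (-1) = -16.6
GC term: 0.41 × 72 = 29.52; length term: −500/25 = −20
Tm = 81.5 + (-16.6) + 29.52 − 20 = 74.42 → 74.4°C

74.4°C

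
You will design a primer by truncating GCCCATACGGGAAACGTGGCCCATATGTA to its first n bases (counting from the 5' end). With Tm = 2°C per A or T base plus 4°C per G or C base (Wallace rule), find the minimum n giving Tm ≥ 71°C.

n = 22

First 21 bases: GCCCATACGGGAAACGTGGCC → Tm = 70°C (< 71°C)
First 22 bases: GCCCATACGGGAAACGTGGCCC → Tm = 74°C (≥ 71°C)
Since every base adds ≥2°C, Tm only increases with n, so the threshold is first crossed at n = 22.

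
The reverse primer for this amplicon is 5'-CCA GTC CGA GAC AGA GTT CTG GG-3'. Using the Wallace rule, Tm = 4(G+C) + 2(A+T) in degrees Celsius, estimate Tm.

A=5, C=6, G=8, T=4
AT pairs contribute 9, GC pairs contribute 14.
Tm = 2(9) + 4(14) = 18 + 56 = 74°C

74°C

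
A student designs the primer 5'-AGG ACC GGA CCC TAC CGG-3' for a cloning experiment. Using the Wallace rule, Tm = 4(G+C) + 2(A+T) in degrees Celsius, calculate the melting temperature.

Base counts: G=6, T=1, C=7, A=4
So N_AT = 5 and N_GC = 13.
Tm = 4·13 + 2·5 = 52 + 10 = 62°C

62°C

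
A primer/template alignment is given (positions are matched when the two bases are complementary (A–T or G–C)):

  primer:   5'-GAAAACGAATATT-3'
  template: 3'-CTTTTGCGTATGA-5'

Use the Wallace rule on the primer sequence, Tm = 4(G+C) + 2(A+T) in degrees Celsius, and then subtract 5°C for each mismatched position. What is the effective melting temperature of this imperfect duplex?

22°C

Primer base counts: A=7, T=3, G=2, C=1 → A+T=10, G+C=3
Perfect-match Tm = 2(10) + 4(3) = 20 + 12 = 32°C
Mismatches (positions where the bases are not complementary): 2 (at positions 8, 12)
Effective Tm = 32 − 2×5 = 32 − 10 = 22°C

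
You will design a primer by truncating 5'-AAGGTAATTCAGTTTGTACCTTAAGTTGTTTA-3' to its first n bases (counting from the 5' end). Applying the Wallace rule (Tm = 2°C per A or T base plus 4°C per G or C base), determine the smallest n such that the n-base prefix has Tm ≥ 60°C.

First 22 bases: AAGGTAATTCAGTTTGTACCTT → Tm = 58°C (< 60°C)
First 23 bases: AAGGTAATTCAGTTTGTACCTTA → Tm = 60°C (≥ 60°C)
Since every base adds ≥2°C, Tm only increases with n, so the threshold is first crossed at n = 23.

n = 23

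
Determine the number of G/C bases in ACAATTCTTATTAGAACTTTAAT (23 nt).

Base counts: T=10, C=3, A=9, G=1
G+C = 1 + 3 = 4

4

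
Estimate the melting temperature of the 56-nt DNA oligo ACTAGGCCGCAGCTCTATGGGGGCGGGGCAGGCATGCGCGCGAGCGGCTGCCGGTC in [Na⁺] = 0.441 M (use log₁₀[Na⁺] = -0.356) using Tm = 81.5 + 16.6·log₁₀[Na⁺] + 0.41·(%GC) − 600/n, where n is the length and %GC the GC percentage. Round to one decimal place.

Length n = 56. Scanning the sequence gives C=17, G=25, A=7, T=7.
G+C = 42, so %GC = 42/56 × 100 = 75%
Salt term: 16.6 × (-0.356) = -5.91
GC term: 0.41 × 75 = 30.75; length term: −600/56 = −10.714
Tm = 81.5 + (-5.91) + 30.75 − 10.714 = 95.626 → 95.6°C

95.6°C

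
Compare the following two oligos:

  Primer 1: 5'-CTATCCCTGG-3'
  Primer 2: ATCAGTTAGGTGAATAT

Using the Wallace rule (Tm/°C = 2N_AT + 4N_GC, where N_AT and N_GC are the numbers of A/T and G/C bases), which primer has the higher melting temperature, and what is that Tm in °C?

Primer 2, 44°C

Primer 1: A+T=4, G+C=6 → Tm = 2(4)+4(6) = 32°C
Primer 2: A+T=12, G+C=5 → Tm = 2(12)+4(5) = 44°C
32°C vs 44°C → primer 2 is higher.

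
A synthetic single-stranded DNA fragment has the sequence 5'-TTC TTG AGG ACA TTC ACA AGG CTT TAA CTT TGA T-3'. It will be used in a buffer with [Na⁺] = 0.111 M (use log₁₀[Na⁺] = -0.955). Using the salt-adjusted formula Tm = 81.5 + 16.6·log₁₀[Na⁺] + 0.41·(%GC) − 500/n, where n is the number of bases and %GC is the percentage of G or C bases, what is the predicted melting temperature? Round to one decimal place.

65.4°C

Length n = 34. G=6, A=9, C=6, T=13
G+C = 12, so %GC = 12/34 × 100 = 35.294%
Salt term: 16.6 × (-0.955) = -15.853
GC term: 0.41 × 35.294 = 14.471; length term: −500/34 = −14.706
Tm = 81.5 + (-15.853) + 14.471 − 14.706 = 65.412 → 65.4°C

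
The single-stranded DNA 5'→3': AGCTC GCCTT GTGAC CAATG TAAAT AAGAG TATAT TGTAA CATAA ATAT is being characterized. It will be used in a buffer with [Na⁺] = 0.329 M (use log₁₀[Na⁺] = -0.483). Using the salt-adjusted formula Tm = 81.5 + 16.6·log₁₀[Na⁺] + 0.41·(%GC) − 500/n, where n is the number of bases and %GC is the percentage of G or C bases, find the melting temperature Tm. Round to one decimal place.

Length n = 49. Scanning the sequence gives A=19, T=15, G=8, C=7.
G+C = 15, so %GC = 15/49 × 100 = 30.612%
Salt term: 16.6 × (-0.483) = -8.018
GC term: 0.41 × 30.612 = 12.551; length term: −500/49 = −10.204
Tm = 81.5 + (-8.018) + 12.551 − 10.204 = 75.829 → 75.8°C

75.8°C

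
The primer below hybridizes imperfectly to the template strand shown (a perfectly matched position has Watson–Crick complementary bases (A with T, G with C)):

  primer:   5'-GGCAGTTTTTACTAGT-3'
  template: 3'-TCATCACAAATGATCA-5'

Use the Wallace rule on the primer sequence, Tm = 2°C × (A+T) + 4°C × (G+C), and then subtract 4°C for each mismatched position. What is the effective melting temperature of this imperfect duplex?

32°C

Primer base counts: A=3, T=7, G=4, C=2 → A+T=10, G+C=6
Perfect-match Tm = 2(10) + 4(6) = 20 + 24 = 44°C
Mismatches (positions where the bases are not complementary): 3 (at positions 1, 3, 7)
Effective Tm = 44 − 3×4 = 44 − 12 = 32°C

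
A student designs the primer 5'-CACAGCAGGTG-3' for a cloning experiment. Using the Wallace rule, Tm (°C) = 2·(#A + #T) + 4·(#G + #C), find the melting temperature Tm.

Base counts: C=3, T=1, A=3, G=4
AT pairs contribute 4, GC pairs contribute 7.
Tm = 2(4) + 4(7) = 8 + 28 = 36°C

36°C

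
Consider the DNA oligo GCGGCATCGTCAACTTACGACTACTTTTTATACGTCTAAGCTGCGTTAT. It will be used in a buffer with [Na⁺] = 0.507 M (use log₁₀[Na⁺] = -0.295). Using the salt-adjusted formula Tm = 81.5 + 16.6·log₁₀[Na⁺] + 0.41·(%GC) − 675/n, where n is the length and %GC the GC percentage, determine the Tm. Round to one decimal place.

80.4°C

Length n = 49. Scanning the sequence gives A=11, G=9, T=17, C=12.
G+C = 21, so %GC = 21/49 × 100 = 42.857%
Salt term: 16.6 × (-0.295) = -4.897
GC term: 0.41 × 42.857 = 17.571; length term: −675/49 = −13.776
Tm = 81.5 + (-4.897) + 17.571 − 13.776 = 80.398 → 80.4°C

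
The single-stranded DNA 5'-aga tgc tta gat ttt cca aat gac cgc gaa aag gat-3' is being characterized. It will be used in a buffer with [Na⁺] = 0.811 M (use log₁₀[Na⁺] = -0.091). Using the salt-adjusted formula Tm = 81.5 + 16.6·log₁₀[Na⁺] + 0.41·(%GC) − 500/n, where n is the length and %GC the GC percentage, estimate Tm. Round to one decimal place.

Length n = 36. Scanning the sequence gives A=13, T=9, G=8, C=6.
G+C = 14, so %GC = 14/36 × 100 = 38.889%
Salt term: 16.6 × (-0.091) = -1.511
GC term: 0.41 × 38.889 = 15.944; length term: −500/36 = −13.889
Tm = 81.5 + (-1.511) + 15.944 − 13.889 = 82.044 → 82.0°C

82.0°C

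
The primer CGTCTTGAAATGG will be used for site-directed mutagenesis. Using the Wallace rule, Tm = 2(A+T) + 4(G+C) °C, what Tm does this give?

G=4, A=3, T=4, C=2
AT pairs contribute 7, GC pairs contribute 6.
Tm = 4·6 + 2·7 = 24 + 14 = 38°C

38°C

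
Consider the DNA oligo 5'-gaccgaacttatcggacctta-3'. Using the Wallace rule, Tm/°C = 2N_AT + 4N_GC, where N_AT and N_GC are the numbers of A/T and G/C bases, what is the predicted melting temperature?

Base counts: T=5, A=6, G=4, C=6
A+T = 11, G+C = 10
Tm = 2×11 + 4×10 = 62°C

62°C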